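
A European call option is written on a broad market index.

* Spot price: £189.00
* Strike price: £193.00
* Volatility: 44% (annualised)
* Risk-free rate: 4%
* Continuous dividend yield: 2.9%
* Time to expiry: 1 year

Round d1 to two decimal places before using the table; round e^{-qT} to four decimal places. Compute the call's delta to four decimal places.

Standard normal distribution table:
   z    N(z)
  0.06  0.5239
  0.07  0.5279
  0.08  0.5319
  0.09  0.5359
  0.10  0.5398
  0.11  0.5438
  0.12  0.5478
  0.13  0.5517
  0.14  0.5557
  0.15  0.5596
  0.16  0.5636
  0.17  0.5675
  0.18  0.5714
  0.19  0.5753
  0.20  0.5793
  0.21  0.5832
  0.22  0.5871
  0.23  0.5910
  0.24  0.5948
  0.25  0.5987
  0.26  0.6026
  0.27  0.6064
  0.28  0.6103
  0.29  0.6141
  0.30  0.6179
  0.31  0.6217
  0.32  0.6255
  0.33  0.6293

0.5627

σ√T = 0.44·√1 = 0.4400
d₁ = [ln(189/193) + (0.04 − 0.029 + ½·0.44²)·1] / (σ√T) = (-0.0209 + 0.1078) / 0.4400 = 0.1974 → 0.20
N(d₁) = N(0.20) = 0.5793
Δ_call = exp(−qT)·N(d₁) = 0.9714·0.5793 = 0.5627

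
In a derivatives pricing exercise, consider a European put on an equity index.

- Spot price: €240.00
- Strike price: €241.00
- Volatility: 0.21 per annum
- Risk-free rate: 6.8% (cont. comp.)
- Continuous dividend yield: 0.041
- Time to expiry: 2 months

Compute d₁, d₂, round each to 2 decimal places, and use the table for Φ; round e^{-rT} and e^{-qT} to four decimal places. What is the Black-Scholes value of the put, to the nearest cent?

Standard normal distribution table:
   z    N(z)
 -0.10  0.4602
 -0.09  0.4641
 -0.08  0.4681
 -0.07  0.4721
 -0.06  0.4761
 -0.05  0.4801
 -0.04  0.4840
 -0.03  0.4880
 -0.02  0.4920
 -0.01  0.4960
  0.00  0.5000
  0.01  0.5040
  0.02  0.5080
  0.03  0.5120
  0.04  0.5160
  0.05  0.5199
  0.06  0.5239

T = 0.1667;  σ√T = 0.0857
d₁ = [ln(240/241) + (0.068 − 0.041 + 0.21²/2)·0.1667] / 0.0857 = [-0.0042 + 0.0082] / 0.0857 = 0.0469 ⇒ 0.05
d₂ = d₁ − σ√T = 0.0469 − 0.0857 = -0.0389 ⇒ -0.04
exp(−qT) = exp(−0.041·0.1667) = 0.9932;  exp(−rT) = exp(−0.068·0.1667) = 0.9887
N(−d₂) = N(0.04) = 0.5160;  N(−d₁) = N(-0.05) = 0.4801
P = 241·0.9887·0.5160 − 240·0.9932·0.4801 = 122.9508 − 114.4405 = 8.5103

€8.51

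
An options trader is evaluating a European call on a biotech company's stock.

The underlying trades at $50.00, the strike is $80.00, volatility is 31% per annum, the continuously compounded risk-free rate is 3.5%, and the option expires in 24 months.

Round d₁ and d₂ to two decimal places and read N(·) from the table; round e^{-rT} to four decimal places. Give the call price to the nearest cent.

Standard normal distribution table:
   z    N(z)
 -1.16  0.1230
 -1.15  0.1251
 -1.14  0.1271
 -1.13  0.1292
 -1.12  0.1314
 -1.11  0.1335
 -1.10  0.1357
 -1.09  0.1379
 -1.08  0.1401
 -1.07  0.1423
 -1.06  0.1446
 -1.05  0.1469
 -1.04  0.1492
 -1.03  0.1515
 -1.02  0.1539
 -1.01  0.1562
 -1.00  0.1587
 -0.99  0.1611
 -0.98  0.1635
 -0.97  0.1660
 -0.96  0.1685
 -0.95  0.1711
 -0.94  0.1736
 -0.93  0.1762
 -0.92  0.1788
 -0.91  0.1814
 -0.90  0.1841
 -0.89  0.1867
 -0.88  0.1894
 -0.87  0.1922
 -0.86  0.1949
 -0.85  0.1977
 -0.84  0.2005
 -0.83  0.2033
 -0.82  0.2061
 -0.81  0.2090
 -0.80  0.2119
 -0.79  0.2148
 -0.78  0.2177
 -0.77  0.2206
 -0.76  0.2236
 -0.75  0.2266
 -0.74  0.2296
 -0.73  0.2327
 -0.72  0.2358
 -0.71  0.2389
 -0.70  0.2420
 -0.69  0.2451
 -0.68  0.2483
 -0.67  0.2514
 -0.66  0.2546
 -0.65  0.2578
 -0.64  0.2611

σ√T = 0.31 × 1.4142 = 0.4384
d₁ = [ln(50/80) + (0.035 + 0.31²/2)·2] / 0.4384 = [-0.4700 + 0.1661] / 0.4384 = -0.6932 ≈ -0.69
d₂ = d₁ − σ√T = -0.6932 − 0.4384 = -1.1316 ≈ -1.13
e^(−rT) = e^(−0.035·2) = 0.9324
N(d₁) = N(-0.69) = 0.2451;  N(d₂) = N(-1.13) = 0.1292
C = 50·0.2451 − 80·0.9324·0.1292 = 12.2550 − 9.6373 = 2.6177

$2.62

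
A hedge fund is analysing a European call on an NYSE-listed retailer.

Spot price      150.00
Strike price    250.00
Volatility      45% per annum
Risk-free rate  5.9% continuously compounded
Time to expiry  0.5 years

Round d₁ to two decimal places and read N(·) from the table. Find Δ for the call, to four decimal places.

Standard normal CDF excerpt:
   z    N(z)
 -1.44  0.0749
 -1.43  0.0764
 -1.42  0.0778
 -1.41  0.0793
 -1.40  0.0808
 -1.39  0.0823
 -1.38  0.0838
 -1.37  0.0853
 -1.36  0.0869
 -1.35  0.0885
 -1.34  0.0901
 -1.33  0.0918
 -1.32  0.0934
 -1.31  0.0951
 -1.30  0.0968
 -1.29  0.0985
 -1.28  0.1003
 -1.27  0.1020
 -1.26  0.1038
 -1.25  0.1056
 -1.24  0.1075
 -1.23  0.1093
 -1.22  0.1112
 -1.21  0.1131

0.0885

T = 0.5;  σ√T = 0.3182
ln(S/K) + (r + σ²/2)T = ln(150/250) + (0.059 + 0.45²/2)·0.5 = -0.5108 + 0.0801 = -0.4307
d₁ = -0.4307 / 0.3182 = -1.3536 → -1.35
N(d₁) = N(-1.35) = 0.0885
Δ_call = N(d₁) = 0.0885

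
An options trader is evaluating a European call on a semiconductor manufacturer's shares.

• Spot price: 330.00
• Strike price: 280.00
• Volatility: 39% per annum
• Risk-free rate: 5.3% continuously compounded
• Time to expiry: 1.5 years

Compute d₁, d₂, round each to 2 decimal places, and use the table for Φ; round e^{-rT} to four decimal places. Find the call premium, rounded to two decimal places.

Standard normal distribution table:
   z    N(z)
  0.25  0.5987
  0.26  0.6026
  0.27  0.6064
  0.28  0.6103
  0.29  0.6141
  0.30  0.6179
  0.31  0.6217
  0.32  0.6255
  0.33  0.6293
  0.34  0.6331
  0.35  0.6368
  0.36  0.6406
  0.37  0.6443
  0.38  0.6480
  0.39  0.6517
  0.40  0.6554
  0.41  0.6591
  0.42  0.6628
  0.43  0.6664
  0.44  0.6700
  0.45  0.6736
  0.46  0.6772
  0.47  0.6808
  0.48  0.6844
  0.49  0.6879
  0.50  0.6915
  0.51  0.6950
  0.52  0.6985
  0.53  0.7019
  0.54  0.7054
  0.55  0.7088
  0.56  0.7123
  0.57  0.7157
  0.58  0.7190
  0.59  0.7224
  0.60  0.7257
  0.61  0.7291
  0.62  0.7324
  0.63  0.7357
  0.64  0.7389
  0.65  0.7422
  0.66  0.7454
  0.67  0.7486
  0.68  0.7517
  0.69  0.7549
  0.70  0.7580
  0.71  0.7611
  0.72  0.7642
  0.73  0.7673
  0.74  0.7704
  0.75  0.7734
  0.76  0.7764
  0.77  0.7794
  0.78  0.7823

98.40

T = 1.5;  σ√T = 0.4777
d₁ = [ln(330/280) + (0.053 + 0.39²/2)·1.5] / 0.4777 = [0.1643 + 0.1936] / 0.4777 = 0.7492 which rounds to 0.75
d₂ = d₁ − σ√T = 0.7492 − 0.4777 = 0.2716 which rounds to 0.27
e^(−rT) = e^(−0.053·1.5) = 0.9236
C = 330·N(0.75) − 280·0.9236·N(0.27) = 330·0.7734 − 280·0.9236·0.6064 = 255.2220 − 156.8199 = 98.4021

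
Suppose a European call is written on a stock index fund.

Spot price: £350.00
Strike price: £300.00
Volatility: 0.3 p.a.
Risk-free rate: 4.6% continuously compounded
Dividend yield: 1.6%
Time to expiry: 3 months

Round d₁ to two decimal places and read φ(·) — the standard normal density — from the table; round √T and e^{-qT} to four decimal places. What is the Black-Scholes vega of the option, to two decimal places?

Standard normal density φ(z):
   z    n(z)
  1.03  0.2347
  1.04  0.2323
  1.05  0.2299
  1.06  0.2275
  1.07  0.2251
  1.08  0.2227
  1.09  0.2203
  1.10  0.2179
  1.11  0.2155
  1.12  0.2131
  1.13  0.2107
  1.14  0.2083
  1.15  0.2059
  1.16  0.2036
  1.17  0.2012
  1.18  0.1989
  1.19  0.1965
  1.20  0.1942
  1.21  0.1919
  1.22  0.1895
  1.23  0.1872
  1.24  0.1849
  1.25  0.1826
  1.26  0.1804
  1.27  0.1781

35.89

σ√T = 0.3·√0.25 = 0.1500
d₁ = [ln(350/300) + (0.046 − 0.016 + ½·0.3²)·0.25] / (σ√T) = (0.1542 + 0.0187) / 0.1500 = 1.1527 → 1.15
√T = √0.25 = 0.5000
φ(d₁) = φ(1.15) = 0.2059
exp(−qT) = exp(−0.016·0.25) = 0.9960
vega = S·exp(−qT)·φ(d₁)·√T = 350·0.9960·0.2059·0.5000 = 35.8884
(The put has the same vega.)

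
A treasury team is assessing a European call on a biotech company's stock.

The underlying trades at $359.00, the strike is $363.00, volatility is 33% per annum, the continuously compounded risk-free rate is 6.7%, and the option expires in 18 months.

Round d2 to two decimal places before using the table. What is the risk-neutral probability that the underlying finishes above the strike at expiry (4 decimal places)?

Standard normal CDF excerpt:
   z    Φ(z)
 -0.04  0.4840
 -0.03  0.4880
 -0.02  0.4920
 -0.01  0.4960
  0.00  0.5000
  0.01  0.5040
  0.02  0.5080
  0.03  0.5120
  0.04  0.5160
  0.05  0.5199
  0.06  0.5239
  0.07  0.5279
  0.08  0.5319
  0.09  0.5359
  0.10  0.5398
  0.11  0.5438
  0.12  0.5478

0.5080

σ√T = 0.33·√1.5 = 0.4042
d₁ = [ln(359/363) + (0.067 + ½·0.33²)·1.5] / (σ√T) = (-0.0111 + 0.1822) / 0.4042 = 0.4233 which rounds to 0.42
d₂ = 0.4233 − 0.4042 = 0.0192 which rounds to 0.02
Pr(exercise) under Q = N(d₂) = 0.5080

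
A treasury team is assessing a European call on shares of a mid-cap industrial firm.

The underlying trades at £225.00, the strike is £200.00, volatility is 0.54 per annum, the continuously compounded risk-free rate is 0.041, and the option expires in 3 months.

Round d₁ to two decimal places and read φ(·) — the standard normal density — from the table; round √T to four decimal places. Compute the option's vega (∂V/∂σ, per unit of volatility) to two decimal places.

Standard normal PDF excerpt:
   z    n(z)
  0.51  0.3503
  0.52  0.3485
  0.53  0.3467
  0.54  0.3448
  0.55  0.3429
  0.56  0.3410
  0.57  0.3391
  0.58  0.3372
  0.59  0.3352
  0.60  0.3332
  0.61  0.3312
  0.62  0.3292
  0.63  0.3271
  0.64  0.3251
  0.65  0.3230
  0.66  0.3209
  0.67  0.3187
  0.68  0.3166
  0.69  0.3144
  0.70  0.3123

σ√T = 0.54·√0.25 = 0.2700
ln(S/K) + (r + σ²/2)T = ln(225/200) + (0.041 + 0.54²/2)·0.25 = 0.1178 + 0.0467 = 0.1645
d₁ = 0.1645 / 0.2700 = 0.6092 which rounds to 0.61
√T = √0.25 = 0.5000
φ(d₁) = φ(0.61) = 0.3312
vega = S·φ(d₁)·√T = 225·0.3312·0.5000 = 37.2600

37.26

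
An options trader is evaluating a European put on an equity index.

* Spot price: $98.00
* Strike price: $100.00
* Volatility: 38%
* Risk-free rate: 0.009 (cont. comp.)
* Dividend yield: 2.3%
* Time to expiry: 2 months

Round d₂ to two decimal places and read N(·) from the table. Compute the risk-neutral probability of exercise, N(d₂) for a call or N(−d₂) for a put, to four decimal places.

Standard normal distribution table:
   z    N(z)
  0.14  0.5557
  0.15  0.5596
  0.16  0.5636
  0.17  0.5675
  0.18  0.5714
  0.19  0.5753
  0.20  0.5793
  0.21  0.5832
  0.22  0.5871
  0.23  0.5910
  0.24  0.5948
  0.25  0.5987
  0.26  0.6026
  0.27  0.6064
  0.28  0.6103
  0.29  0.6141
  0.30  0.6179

σ√T = 0.38 × 0.4082 = 0.1551
d₁ = [ln(98/100) + (0.009 − 0.023 + ½·0.38²)·0.1667] / (σ√T) = (-0.0202 + 0.0097) / 0.1551 = -0.0677 ≈ -0.07
d₂ = -0.0677 − 0.1551 = -0.2228 ≈ -0.22
Pr(exercise) under Q = N(−d₂) = N(0.22) = 0.5871

0.5871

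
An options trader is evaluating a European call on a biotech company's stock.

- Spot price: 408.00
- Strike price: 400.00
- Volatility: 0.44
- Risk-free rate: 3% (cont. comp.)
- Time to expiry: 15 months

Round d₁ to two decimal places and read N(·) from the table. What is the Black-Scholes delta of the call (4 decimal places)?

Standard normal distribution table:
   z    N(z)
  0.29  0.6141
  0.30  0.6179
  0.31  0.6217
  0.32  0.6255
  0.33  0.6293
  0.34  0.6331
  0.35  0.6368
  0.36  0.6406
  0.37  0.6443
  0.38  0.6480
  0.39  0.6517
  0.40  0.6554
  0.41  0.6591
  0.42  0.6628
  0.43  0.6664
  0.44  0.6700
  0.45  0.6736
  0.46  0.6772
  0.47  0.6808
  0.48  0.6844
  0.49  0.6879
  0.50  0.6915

σ√T = 0.44 × 1.1180 = 0.4919
d₁ = [ln(408/400) + (0.03 + 0.44²/2)·1.25] / 0.4919 = [0.0198 + 0.1585] / 0.4919 = 0.3625 → 0.36
N(d₁) = N(0.36) = 0.6406
Δ_call = N(d₁) = 0.6406

0.6406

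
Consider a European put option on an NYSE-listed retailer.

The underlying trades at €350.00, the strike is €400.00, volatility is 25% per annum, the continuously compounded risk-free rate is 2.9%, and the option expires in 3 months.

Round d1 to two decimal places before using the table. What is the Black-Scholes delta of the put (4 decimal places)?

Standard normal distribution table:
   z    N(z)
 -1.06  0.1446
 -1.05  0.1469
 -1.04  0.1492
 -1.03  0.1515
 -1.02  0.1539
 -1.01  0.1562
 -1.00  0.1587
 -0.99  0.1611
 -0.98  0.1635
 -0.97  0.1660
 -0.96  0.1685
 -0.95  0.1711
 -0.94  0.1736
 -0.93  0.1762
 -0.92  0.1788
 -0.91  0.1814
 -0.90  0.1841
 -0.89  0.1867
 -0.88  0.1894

-0.8289

σ√T = 0.25·√0.25 = 0.1250
d₁ = [ln(350/400) + (0.029 + 0.25²/2)·0.25] / 0.1250 = [-0.1335 + 0.0151] / 0.1250 = -0.9478 ≈ -0.95
N(d₁) = N(-0.95) = 0.1711
Δ_put = N(d₁) − 1 = 0.1711 − 1 = -0.8289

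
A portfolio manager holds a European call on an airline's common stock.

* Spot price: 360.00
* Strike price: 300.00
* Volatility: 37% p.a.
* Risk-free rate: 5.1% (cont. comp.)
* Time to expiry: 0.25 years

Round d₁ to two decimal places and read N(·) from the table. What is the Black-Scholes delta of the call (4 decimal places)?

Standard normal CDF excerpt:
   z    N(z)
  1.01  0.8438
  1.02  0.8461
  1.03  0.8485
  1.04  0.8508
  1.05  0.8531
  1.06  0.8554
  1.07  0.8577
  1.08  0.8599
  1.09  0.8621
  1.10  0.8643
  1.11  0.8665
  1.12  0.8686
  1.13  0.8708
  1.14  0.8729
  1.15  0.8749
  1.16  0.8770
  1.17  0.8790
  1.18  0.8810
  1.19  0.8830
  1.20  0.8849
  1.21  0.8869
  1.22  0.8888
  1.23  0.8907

0.8749

σ√T = 0.37 × 0.5000 = 0.1850
ln(S/K) + (r + σ²/2)T = ln(360/300) + (0.051 + 0.37²/2)·0.25 = 0.1823 + 0.0299 = 0.2122
d₁ = 0.2122 / 0.1850 = 1.1469 ≈ 1.15
N(d₁) = N(1.15) = 0.8749
Δ_call = N(d₁) = 0.8749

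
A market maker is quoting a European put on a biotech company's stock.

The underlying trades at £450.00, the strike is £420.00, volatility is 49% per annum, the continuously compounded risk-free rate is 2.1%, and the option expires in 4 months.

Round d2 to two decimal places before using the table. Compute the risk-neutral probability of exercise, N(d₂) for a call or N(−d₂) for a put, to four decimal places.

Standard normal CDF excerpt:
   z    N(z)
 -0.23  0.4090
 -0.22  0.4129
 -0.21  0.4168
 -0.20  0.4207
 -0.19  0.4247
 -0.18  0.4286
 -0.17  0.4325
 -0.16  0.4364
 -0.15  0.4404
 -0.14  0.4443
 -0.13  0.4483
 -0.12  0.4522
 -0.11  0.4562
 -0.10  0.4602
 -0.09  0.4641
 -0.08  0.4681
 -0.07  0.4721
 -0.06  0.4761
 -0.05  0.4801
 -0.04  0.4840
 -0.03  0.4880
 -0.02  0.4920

0.4483

σ√T = 0.49·√0.3333 = 0.2829
ln(S/K) + (r + σ²/2)T = ln(450/420) + (0.021 + 0.49²/2)·0.3333 = 0.0690 + 0.0470 = 0.1160
d₁ = 0.1160 / 0.2829 = 0.4101 → 0.41
d₂ = d₁ − σ√T = 0.4101 − 0.2829 = 0.1272 → 0.13
Risk-neutral Pr[S_T < K] = N(−d₂) = N(-0.13) = 0.4483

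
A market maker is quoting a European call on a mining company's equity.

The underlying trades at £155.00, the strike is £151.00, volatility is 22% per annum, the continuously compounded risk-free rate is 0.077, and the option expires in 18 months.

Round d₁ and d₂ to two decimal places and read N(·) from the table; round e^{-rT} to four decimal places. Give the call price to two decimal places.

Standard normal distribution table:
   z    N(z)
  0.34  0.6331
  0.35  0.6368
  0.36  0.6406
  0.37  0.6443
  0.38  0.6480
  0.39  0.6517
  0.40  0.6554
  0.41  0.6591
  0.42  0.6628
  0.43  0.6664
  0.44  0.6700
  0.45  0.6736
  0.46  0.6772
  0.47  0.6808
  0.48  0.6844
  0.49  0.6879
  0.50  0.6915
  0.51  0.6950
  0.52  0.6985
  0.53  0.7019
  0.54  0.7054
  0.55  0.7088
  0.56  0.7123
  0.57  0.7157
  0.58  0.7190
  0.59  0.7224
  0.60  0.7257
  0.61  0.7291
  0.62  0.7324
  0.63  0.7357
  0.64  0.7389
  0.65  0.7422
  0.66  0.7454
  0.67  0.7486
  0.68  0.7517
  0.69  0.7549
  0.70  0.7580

σ√T = 0.22·√1.5 = 0.2694
d₁ = [ln(155/151) + (0.077 + ½·0.22²)·1.5] / (σ√T) = (0.0261 + 0.1518) / 0.2694 = 0.6604 ⇒ 0.66
d₂ = 0.6604 − 0.2694 = 0.3910 ⇒ 0.39
e^(−rT) = e^(−0.077·1.5) = 0.8909
N(d₁) = N(0.66) = 0.7454;  N(d₂) = N(0.39) = 0.6517
C = 155·0.7454 − 151·0.8909·0.6517 = 115.5370 − 87.6705 = 27.8665

£27.87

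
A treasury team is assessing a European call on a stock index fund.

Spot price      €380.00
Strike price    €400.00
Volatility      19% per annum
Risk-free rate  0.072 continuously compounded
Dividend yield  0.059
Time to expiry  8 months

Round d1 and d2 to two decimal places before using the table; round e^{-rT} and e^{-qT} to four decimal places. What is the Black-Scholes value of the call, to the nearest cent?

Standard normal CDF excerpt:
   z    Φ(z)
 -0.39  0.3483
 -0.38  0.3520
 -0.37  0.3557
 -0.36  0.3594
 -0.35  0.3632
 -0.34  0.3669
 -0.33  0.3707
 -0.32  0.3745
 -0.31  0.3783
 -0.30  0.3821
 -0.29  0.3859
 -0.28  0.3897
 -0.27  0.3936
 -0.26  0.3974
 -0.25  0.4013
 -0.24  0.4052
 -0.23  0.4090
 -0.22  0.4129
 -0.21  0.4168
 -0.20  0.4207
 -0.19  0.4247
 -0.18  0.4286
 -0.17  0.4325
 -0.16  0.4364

€15.23

σ√T = 0.19·√0.6667 = 0.1551
d₁ = [ln(380/400) + (0.072 − 0.059 + 0.19²/2)·0.6667] / 0.1551 = [-0.0513 + 0.0207] / 0.1551 = -0.1972 ≈ -0.20
d₂ = d₁ − σ√T = -0.1972 − 0.1551 = -0.3523 ≈ -0.35
e^(−qT) = e^(−0.059·0.6667) = 0.9614;  e^(−rT) = e^(−0.072·0.6667) = 0.9531
N(d₁) = N(-0.20) = 0.4207;  N(d₂) = N(-0.35) = 0.3632
C = 380·0.9614·0.4207 − 400·0.9531·0.3632 = 153.6952 − 138.4664 = 15.2288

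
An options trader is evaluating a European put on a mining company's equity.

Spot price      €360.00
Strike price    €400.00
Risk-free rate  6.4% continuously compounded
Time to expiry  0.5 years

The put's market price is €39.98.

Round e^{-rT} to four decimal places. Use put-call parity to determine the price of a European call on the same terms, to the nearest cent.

€12.58

e^(−rT) = e^(−0.064·0.5) = 0.9685
Put-call parity: C − P = S − K·e^(−rT) = 360 − 400·0.9685 = 360 − 387.4000 = -27.4000
C = P + (C − P) = 39.98 + (-27.4000) = 12.5800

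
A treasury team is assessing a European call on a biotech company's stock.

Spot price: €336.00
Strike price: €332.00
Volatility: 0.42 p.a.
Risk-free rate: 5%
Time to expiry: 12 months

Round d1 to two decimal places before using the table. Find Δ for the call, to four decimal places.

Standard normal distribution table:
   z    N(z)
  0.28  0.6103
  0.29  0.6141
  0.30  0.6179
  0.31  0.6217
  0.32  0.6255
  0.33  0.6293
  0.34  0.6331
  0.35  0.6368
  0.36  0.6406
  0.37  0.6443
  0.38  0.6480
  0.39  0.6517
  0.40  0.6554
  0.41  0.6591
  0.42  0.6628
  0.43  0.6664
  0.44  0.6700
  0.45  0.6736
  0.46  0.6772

0.6406

σ√T = 0.42 × 1.0000 = 0.4200
ln(S/K) + (r + σ²/2)T = ln(336/332) + (0.05 + 0.42²/2)·1 = 0.0120 + 0.1382 = 0.1502
d₁ = 0.1502 / 0.4200 = 0.3576 ⇒ 0.36
N(d₁) = N(0.36) = 0.6406
Δ_call = N(d₁) = 0.6406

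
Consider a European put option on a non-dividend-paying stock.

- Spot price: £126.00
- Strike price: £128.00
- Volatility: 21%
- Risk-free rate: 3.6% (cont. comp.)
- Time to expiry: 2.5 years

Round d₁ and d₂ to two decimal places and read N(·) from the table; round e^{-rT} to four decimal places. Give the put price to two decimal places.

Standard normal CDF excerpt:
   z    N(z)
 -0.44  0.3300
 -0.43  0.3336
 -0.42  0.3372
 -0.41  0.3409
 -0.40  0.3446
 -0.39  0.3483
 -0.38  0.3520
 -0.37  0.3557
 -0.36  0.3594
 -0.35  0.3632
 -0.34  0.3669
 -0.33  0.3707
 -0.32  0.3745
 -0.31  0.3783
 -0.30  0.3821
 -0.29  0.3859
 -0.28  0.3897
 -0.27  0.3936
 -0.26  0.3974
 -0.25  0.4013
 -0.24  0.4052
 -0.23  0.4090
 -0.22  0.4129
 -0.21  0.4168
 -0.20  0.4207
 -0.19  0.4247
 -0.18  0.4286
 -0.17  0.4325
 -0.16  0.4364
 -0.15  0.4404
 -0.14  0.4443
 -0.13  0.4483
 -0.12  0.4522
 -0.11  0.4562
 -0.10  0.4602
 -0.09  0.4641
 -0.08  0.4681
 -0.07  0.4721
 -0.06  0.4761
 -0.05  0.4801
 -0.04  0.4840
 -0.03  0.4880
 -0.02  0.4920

σ√T = 0.21 × 1.5811 = 0.3320
ln(S/K) + (r + σ²/2)T = ln(126/128) + (0.036 + 0.21²/2)·2.5 = -0.0157 + 0.1451 = 0.1294
d₁ = 0.1294 / 0.3320 = 0.3896 which rounds to 0.39
d₂ = d₁ − σ√T = 0.3896 − 0.3320 = 0.0576 which rounds to 0.06
e^(−rT) = e^(−0.036·2.5) = 0.9139
N(−d₂) = N(-0.06) = 0.4761;  N(−d₁) = N(-0.39) = 0.3483
P = 128·0.9139·0.4761 − 126·0.3483 = 55.6938 − 43.8858 = 11.8080

£11.81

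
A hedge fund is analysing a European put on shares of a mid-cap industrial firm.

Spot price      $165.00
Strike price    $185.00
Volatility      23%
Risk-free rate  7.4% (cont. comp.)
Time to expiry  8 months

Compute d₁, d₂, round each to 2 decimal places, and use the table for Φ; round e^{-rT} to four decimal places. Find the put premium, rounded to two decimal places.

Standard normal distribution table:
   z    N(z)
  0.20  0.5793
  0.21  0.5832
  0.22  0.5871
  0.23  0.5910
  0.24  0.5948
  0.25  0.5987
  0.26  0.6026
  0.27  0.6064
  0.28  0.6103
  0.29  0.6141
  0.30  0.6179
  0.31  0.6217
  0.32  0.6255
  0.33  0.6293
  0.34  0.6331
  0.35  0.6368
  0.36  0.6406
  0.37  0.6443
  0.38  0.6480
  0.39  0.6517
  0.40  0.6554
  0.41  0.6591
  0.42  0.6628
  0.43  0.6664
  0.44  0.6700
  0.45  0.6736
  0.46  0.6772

$19.20

σ√T = 0.23·√0.6667 = 0.1878
d₁ = [ln(165/185) + (0.074 + ½·0.23²)·0.6667] / (σ√T) = (-0.1144 + 0.0670) / 0.1878 = -0.2526 which rounds to -0.25
d₂ = -0.2526 − 0.1878 = -0.4404 which rounds to -0.44
exp(−rT) = exp(−0.074·0.6667) = 0.9519
N(−d₂) = N(0.44) = 0.6700;  N(−d₁) = N(0.25) = 0.5987
P = 185·0.9519·0.6700 − 165·0.5987 = 117.9880 − 98.7855 = 19.2025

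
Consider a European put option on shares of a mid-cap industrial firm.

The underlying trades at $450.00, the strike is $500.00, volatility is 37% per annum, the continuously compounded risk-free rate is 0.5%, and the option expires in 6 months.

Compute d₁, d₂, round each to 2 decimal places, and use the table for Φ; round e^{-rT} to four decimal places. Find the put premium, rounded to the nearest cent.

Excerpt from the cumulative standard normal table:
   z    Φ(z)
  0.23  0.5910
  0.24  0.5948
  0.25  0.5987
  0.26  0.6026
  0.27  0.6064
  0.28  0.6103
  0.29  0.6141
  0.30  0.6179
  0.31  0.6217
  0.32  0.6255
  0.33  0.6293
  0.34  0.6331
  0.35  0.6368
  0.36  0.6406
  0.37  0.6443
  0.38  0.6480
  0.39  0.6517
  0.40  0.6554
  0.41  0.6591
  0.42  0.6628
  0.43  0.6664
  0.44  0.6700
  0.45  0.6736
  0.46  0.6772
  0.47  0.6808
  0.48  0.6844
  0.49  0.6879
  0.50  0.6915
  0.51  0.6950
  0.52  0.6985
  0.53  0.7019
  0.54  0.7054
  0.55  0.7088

T = 0.5;  σ√T = 0.2616
d₁ = [ln(450/500) + (0.005 + ½·0.37²)·0.5] / (σ√T) = (-0.1054 + 0.0367) / 0.2616 = -0.2623 ⇒ -0.26
d₂ = -0.2623 − 0.2616 = -0.5240 ⇒ -0.52
e^(−rT) = e^(−0.005·0.5) = 0.9975
N(−d₂) = N(0.52) = 0.6985;  N(−d₁) = N(0.26) = 0.6026
P = 500·0.9975·0.6985 − 450·0.6026 = 348.3769 − 271.1700 = 77.2069

$77.21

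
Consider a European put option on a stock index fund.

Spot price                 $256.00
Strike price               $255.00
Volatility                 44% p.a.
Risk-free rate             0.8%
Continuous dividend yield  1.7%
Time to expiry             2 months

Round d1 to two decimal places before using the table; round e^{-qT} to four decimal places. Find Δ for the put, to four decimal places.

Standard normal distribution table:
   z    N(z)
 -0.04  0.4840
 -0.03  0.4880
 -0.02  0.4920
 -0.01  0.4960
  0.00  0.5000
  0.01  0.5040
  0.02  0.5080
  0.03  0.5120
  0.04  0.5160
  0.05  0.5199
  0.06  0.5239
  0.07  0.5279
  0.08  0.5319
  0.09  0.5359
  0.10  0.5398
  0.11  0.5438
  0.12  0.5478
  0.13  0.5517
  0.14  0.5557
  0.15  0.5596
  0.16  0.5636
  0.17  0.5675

-0.4589

T = 0.1667;  σ√T = 0.1796
d₁ = [ln(256/255) + (0.008 − 0.017 + ½·0.44²)·0.1667] / (σ√T) = (0.0039 + 0.0146) / 0.1796 = 0.1033 ≈ 0.10
N(d₁) = N(0.10) = 0.5398
Δ_put = e^(−qT)·(N(d₁) − 1) = 0.9972·(0.5398 − 1) = -0.4589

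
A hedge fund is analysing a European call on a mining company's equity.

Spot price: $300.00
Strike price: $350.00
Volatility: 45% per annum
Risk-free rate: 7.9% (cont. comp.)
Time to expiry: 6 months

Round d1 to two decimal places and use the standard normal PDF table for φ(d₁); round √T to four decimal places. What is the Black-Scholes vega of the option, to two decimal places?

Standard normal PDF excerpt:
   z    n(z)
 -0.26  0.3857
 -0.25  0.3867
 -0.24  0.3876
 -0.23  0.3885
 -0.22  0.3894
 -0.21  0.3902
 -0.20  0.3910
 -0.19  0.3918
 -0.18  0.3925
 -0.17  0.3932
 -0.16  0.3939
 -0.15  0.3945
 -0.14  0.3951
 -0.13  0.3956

σ√T = 0.45 × 0.7071 = 0.3182
ln(S/K) + (r + σ²/2)T = ln(300/350) + (0.079 + 0.45²/2)·0.5 = -0.1542 + 0.0901 = -0.0640
d₁ = -0.0640 / 0.3182 = -0.2012 → -0.20
√T = √0.5 = 0.7071
φ(d₁) = φ(-0.20) = 0.3910
vega = S·φ(d₁)·√T = 300·0.3910·0.7071 = 82.9428

82.94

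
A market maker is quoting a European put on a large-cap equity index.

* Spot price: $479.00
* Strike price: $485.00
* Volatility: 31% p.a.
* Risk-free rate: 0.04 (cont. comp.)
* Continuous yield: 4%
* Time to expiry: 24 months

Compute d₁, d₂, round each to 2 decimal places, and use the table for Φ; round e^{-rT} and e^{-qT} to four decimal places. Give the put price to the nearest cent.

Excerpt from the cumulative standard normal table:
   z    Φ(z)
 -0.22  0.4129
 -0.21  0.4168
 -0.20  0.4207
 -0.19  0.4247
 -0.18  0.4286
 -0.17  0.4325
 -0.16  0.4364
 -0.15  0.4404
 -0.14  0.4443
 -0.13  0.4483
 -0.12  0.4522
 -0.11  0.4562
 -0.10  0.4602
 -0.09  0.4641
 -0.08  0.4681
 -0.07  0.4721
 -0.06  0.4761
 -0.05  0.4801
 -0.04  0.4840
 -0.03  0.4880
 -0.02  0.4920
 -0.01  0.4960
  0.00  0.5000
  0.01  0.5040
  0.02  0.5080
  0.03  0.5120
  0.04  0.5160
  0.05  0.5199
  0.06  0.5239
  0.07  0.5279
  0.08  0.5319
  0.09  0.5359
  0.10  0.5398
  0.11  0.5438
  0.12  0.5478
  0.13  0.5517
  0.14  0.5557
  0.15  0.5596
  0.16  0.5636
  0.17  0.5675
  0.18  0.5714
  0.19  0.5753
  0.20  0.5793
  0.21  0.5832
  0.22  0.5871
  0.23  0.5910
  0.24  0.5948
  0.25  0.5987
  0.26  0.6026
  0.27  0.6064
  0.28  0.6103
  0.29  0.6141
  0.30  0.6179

$80.25

T = 2;  σ√T = 0.4384
d₁ = [ln(479/485) + (0.04 − 0.04 + 0.31²/2)·2] / 0.4384 = [-0.0124 + 0.0961] / 0.4384 = 0.1908 → 0.19
d₂ = d₁ − σ√T = 0.1908 − 0.4384 = -0.2476 → -0.25
exp(−qT) = exp(−0.04·2) = 0.9231;  exp(−rT) = exp(−0.04·2) = 0.9231
N(−d₂) = N(0.25) = 0.5987;  N(−d₁) = N(-0.19) = 0.4247
P = 485·0.9231·0.5987 − 479·0.9231·0.4247 = 268.0401 − 187.7874 = 80.2527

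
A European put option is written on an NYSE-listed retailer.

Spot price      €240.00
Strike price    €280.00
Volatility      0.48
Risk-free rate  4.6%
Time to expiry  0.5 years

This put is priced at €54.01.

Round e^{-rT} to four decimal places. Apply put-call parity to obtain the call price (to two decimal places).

€20.37

exp(−rT) = exp(−0.046·0.5) = 0.9773
Put-call parity: C − P = S − K·e^(−rT) = 240 − 280·0.9773 = 240 − 273.6440 = -33.6440
C = P + (C − P) = 54.01 + (-33.6440) = 20.3660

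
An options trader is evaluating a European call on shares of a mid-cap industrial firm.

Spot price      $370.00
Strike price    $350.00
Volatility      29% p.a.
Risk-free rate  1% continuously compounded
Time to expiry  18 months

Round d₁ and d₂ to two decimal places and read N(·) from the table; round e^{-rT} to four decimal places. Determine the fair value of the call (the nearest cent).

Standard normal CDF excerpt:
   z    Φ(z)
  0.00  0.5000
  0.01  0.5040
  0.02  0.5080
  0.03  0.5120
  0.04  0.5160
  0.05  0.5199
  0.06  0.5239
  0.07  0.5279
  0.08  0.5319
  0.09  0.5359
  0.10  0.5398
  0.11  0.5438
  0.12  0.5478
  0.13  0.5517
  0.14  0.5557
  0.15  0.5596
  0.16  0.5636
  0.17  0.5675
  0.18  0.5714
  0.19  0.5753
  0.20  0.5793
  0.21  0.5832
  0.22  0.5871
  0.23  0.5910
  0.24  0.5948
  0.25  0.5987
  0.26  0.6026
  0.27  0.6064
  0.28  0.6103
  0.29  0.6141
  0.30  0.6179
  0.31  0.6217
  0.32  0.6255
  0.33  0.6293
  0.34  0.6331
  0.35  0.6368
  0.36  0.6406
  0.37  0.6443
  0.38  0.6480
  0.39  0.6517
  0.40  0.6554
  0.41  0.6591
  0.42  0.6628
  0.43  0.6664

σ√T = 0.29·√1.5 = 0.3552
d₁ = [ln(370/350) + (0.01 + 0.29²/2)·1.5] / 0.3552 = [0.0556 + 0.0781] / 0.3552 = 0.3763 which rounds to 0.38
d₂ = d₁ − σ√T = 0.3763 − 0.3552 = 0.0211 which rounds to 0.02
exp(−rT) = exp(−0.01·1.5) = 0.9851
C = 370·N(0.38) − 350·0.9851·N(0.02) = 370·0.6480 − 350·0.9851·0.5080 = 239.7600 − 175.1508 = 64.6092

$64.61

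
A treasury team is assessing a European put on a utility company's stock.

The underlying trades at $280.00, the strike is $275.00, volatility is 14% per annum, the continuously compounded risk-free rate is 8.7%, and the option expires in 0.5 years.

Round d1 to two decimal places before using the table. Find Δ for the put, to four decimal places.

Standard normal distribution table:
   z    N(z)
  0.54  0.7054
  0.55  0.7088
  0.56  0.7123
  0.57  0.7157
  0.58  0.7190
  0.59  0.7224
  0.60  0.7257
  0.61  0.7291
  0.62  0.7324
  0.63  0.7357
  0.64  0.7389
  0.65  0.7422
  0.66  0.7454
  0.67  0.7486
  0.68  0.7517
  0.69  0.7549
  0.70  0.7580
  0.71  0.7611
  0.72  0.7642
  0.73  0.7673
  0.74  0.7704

T = 0.5;  σ√T = 0.0990
d₁ = [ln(280/275) + (0.087 + 0.14²/2)·0.5] / 0.0990 = [0.0180 + 0.0484] / 0.0990 = 0.6709 ≈ 0.67
N(d₁) = N(0.67) = 0.7486
Δ_put = N(d₁) − 1 = 0.7486 − 1 = -0.2514

-0.2514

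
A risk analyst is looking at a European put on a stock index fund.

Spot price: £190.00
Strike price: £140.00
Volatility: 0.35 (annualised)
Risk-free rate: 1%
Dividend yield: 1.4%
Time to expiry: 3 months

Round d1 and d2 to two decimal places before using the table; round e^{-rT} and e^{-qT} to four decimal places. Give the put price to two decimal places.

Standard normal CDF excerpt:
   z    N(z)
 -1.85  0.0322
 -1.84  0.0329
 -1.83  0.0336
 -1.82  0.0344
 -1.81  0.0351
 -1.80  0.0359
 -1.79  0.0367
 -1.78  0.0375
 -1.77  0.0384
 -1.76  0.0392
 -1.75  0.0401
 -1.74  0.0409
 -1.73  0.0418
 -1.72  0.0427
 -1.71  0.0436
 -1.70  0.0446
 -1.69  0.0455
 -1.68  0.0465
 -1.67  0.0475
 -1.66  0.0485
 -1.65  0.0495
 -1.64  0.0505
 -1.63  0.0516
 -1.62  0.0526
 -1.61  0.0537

£0.55

σ√T = 0.35 × 0.5000 = 0.1750
ln(S/K) + (r − q + σ²/2)T = ln(190/140) + (0.01 − 0.014 + 0.35²/2)·0.25 = 0.3054 + 0.0143 = 0.3197
d₁ = 0.3197 / 0.1750 = 1.8268 ⇒ 1.83
d₂ = d₁ − σ√T = 1.8268 − 0.1750 = 1.6518 ⇒ 1.65
e^(−qT) = e^(−0.014·0.25) = 0.9965;  e^(−rT) = e^(−0.01·0.25) = 0.9975
N(−d₂) = N(-1.65) = 0.0495;  N(−d₁) = N(-1.83) = 0.0336
P = 140·0.9975·0.0495 − 190·0.9965·0.0336 = 6.9127 − 6.3617 = 0.5510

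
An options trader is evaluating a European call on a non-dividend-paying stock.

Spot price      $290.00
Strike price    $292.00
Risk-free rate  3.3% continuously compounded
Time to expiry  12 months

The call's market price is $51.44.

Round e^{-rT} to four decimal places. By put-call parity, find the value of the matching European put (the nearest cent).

$43.95

exp(−rT) = exp(−0.033·1) = 0.9675
Put-call parity: C − P = S − K·e^(−rT) = 290 − 292·0.9675 = 290 − 282.5100 = 7.4900
P = C − (C − P) = 51.44 − (7.4900) = 43.9500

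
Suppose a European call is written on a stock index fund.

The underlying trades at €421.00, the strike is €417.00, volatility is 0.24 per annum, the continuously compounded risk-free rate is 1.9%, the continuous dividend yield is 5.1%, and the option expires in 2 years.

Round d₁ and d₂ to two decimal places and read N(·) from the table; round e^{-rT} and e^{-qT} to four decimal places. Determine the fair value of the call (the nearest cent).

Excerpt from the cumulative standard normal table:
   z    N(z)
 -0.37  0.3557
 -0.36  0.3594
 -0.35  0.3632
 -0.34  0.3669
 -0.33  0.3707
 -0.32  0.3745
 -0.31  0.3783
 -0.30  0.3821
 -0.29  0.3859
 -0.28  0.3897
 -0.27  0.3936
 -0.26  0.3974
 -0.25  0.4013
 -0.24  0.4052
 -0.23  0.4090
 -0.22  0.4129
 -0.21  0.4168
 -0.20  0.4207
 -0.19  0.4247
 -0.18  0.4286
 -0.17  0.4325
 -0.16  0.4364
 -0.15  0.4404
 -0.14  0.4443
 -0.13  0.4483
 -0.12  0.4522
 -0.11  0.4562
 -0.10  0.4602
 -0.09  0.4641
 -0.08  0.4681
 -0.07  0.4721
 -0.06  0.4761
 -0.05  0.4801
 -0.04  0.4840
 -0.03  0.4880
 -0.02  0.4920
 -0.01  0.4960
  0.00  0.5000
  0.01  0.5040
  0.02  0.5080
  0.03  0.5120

€42.79

σ√T = 0.24 × 1.4142 = 0.3394
d₁ = [ln(421/417) + (0.019 − 0.051 + 0.24²/2)·2] / 0.3394 = [0.0095 − 0.0064] / 0.3394 = 0.0093 ⇒ 0.01
d₂ = d₁ − σ√T = 0.0093 − 0.3394 = -0.3301 ⇒ -0.33
exp(−qT) = exp(−0.051·2) = 0.9030;  exp(−rT) = exp(−0.019·2) = 0.9627
C = 421·0.9030·N(0.01) − 417·0.9627·N(-0.33) = 421·0.9030·0.5040 − 417·0.9627·0.3707 = 191.6022 − 148.8160 = 42.7862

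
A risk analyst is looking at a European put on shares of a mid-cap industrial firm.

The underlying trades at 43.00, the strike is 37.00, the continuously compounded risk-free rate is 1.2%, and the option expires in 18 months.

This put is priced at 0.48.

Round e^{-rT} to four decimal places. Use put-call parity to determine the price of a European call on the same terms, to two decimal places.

7.14

exp(−rT) = exp(−0.012·1.5) = 0.9822
Put-call parity: C − P = S − K·e^(−rT) = 43 − 37·0.9822 = 43 − 36.3414 = 6.6586
C = P + (C − P) = 0.48 + (6.6586) = 7.1386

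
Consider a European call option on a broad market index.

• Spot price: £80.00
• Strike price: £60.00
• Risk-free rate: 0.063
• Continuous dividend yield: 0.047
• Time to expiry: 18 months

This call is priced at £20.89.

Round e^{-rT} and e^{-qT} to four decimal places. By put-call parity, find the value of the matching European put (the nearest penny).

e^(−qT) = e^(−0.047·1.5) = 0.9319;  e^(−rT) = e^(−0.063·1.5) = 0.9098
Put-call parity: C − P = S·e^(−qT) − K·e^(−rT) = 80·0.9319 − 60·0.9098 = 74.5520 − 54.5880 = 19.9640
P = C − (C − P) = 20.89 − (19.9640) = 0.9260

£0.93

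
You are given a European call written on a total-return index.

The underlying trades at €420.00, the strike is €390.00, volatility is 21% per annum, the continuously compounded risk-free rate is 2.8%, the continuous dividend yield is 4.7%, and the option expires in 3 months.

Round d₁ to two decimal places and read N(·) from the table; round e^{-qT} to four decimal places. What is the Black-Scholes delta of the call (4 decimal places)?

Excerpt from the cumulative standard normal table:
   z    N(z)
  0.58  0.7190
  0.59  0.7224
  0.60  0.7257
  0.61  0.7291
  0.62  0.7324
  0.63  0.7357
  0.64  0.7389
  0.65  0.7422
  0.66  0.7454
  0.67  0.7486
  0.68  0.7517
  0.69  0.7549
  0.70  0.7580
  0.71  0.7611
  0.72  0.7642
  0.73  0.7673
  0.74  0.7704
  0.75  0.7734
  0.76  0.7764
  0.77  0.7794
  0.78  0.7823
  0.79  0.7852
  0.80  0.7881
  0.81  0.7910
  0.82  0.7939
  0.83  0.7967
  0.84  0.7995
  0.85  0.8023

0.7522

σ√T = 0.21·√0.25 = 0.1050
d₁ = [ln(420/390) + (0.028 − 0.047 + 0.21²/2)·0.25] / 0.1050 = [0.0741 + 0.0008] / 0.1050 = 0.7131 → 0.71
N(d₁) = N(0.71) = 0.7611
Δ_call = e^(−qT)·N(d₁) = 0.9883·0.7611 = 0.7522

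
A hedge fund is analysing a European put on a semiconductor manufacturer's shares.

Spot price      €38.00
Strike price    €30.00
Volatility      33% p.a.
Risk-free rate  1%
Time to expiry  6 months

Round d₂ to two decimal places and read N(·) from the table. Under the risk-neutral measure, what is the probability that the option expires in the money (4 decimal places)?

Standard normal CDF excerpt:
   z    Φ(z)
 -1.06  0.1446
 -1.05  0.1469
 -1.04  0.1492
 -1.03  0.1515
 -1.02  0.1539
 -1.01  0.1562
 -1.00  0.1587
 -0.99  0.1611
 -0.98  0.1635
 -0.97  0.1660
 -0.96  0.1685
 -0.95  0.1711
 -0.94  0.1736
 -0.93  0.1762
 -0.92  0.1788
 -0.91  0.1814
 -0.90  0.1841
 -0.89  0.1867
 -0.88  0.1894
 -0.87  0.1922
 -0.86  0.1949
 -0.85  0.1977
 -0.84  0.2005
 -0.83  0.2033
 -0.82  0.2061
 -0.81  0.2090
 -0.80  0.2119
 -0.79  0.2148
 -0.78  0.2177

σ√T = 0.33·√0.5 = 0.2333
d₁ = [ln(38/30) + (0.01 + 0.33²/2)·0.5] / 0.2333 = [0.2364 + 0.0322] / 0.2333 = 1.1511 ⇒ 1.15
d₂ = d₁ − σ√T = 1.1511 − 0.2333 = 0.9178 ⇒ 0.92
Risk-neutral Pr[S_T < K] = N(−d₂) = N(-0.92) = 0.1788

0.1788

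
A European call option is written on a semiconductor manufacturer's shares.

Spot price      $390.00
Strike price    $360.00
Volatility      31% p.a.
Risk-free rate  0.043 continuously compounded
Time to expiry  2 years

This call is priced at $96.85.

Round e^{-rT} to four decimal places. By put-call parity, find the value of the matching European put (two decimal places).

e^(−rT) = e^(−0.043·2) = 0.9176
Put-call parity: C − P = S − K·e^(−rT) = 390 − 360·0.9176 = 390 − 330.3360 = 59.6640
P = C − (C − P) = 96.85 − (59.6640) = 37.1860

$37.19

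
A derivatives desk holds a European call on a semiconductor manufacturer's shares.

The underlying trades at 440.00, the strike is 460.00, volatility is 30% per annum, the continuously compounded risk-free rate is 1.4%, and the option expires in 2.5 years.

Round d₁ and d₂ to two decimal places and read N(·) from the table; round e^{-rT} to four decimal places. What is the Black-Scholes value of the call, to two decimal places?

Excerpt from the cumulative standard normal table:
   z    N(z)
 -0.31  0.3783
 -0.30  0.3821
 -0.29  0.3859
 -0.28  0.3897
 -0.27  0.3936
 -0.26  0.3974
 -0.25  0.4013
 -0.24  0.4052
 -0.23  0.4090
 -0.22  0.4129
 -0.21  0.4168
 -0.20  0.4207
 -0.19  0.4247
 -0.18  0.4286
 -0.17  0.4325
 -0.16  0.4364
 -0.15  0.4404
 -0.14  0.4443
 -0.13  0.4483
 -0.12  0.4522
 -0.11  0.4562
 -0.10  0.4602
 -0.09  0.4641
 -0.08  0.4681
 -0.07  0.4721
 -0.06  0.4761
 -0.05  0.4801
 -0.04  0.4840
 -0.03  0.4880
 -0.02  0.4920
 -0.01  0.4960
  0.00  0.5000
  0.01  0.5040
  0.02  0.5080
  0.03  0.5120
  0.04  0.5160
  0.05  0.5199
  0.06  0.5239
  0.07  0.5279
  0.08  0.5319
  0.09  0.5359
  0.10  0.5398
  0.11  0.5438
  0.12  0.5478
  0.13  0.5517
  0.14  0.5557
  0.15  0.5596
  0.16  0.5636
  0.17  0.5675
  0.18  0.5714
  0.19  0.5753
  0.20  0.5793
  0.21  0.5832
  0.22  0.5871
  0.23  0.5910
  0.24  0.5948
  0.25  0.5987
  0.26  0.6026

81.81

σ√T = 0.3 × 1.5811 = 0.4743
ln(S/K) + (r + σ²/2)T = ln(440/460) + (0.014 + 0.3²/2)·2.5 = -0.0445 + 0.1475 = 0.1030
d₁ = 0.1030 / 0.4743 = 0.2172 ≈ 0.22
d₂ = d₁ − σ√T = 0.2172 − 0.4743 = -0.2571 ≈ -0.26
e^(−rT) = e^(−0.014·2.5) = 0.9656
C = 440·N(0.22) − 460·0.9656·N(-0.26) = 440·0.5871 − 460·0.9656·0.3974 = 258.3240 − 176.5155 = 81.8085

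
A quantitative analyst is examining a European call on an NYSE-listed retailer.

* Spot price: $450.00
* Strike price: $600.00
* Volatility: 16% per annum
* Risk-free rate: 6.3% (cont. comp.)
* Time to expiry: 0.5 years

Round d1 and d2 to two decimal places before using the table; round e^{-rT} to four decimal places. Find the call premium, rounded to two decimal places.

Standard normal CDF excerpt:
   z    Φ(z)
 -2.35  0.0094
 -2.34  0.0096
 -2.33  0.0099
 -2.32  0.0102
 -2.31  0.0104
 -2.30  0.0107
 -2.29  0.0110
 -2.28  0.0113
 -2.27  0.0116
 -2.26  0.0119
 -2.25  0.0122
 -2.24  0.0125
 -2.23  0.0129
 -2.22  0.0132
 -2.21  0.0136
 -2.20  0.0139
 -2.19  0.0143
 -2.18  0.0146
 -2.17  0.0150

σ√T = 0.16 × 0.7071 = 0.1131
d₁ = [ln(450/600) + (0.063 + 0.16²/2)·0.5] / 0.1131 = [-0.2877 + 0.0379] / 0.1131 = -2.2078 ⇒ -2.21
d₂ = d₁ − σ√T = -2.2078 − 0.1131 = -2.3209 ⇒ -2.32
exp(−rT) = exp(−0.063·0.5) = 0.9690
N(d₁) = N(-2.21) = 0.0136;  N(d₂) = N(-2.32) = 0.0102
C = 450·0.0136 − 600·0.9690·0.0102 = 6.1200 − 5.9303 = 0.1897

$0.19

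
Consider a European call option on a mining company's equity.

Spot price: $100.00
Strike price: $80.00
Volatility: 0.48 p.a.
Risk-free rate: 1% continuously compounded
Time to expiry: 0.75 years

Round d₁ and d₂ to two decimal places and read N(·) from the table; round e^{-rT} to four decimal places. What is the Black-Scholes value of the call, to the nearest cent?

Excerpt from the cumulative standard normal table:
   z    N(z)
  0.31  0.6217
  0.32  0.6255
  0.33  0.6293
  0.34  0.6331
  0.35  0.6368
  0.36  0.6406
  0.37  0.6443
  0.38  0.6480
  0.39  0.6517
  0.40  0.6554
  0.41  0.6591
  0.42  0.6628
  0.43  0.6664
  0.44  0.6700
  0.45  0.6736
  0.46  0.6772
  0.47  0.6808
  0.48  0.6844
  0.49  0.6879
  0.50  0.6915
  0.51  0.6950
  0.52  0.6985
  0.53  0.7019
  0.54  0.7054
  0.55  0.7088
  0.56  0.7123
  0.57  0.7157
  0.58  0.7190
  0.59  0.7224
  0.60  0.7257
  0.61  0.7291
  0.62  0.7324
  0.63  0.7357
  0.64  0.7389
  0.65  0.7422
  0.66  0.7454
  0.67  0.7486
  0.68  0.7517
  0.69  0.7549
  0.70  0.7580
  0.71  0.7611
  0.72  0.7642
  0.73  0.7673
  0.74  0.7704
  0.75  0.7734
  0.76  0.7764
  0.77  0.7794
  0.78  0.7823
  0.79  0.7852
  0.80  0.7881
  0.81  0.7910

$27.08

T = 0.75;  σ√T = 0.4157
d₁ = [ln(100/80) + (0.01 + ½·0.48²)·0.75] / (σ√T) = (0.2231 + 0.0939) / 0.4157 = 0.7627 → 0.76
d₂ = 0.7627 − 0.4157 = 0.3470 → 0.35
e^(−rT) = e^(−0.01·0.75) = 0.9925
C = 100·N(0.76) − 80·0.9925·N(0.35) = 100·0.7764 − 80·0.9925·0.6368 = 77.6400 − 50.5619 = 27.0781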